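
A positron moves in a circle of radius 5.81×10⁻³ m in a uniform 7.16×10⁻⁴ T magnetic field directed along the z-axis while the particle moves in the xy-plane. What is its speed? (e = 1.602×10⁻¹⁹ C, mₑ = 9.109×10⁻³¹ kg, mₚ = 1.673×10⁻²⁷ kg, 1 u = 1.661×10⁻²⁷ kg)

v ≈ 7.32×10⁵ m/s

From |q|vB = mv²/r, v = |q|Br/m.
v = (1.602×10⁻¹⁹)(7.16×10⁻⁴)(5.81×10⁻³)/9.109×10⁻³¹ ≈ 7.32×10⁵ m/s.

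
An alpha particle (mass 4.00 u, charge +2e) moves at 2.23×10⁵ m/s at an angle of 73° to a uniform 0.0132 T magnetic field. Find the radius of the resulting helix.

r ≈ 0.335 m

v⊥ = v sinθ = 2.23×10⁵·sin73° ≈ 2.133×10⁵ m/s.
r = m v⊥/(|q|B) = (6.644×10⁻²⁷)(2.133×10⁵)/((3.204×10⁻¹⁹)(0.0132)) ≈ 0.335 m.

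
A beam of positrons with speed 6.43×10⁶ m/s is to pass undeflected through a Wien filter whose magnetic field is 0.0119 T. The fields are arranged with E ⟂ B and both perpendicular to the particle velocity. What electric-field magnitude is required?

For straight-line motion qE = qvB, so E = vB.
E = 6.43×10⁶ × 0.0119 = 7.65×10⁴ V/m.

E = 7.65×10⁴ V/m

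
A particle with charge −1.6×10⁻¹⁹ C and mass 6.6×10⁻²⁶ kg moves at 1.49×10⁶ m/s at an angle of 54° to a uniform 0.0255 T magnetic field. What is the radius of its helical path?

v⊥ = v sinθ = 1.49×10⁶·sin54° ≈ 1.205×10⁶ m/s.
r = m v⊥/(|q|B) = (6.6×10⁻²⁶)(1.205×10⁶)/((1.6×10⁻¹⁹)(0.0255)) ≈ 19.5 m.

r ≈ 19.5 m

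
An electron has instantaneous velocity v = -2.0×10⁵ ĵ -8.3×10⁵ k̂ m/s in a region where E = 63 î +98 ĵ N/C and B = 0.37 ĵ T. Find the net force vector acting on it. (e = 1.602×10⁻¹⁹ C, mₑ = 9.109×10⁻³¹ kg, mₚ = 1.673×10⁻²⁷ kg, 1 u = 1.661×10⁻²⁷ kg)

F ≈ (-4.92×10⁻¹⁴, -1.57×10⁻¹⁷, 0) N

v×B = (3.07×10⁵, 0, 0) N/C.
E + v×B = (3.07×10⁵, 98.0, 0) N/C.
F = q(E + v×B) = (−1.602×10⁻¹⁹ C)·(3.07×10⁵, 98.0, 0) = (-4.92×10⁻¹⁴, -1.57×10⁻¹⁷, 0) N.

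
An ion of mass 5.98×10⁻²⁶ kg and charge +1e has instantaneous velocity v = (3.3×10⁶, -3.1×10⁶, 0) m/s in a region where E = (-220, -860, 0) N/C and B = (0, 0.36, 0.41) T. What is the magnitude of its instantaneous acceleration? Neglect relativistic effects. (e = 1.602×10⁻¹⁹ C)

v×B = (-1.27×10⁶, -1.35×10⁶, 1.19×10⁶) N/C.
E + v×B = (-1.27×10⁶, -1.35×10⁶, 1.19×10⁶) N/C.
F = q(E + v×B) = (1.602×10⁻¹⁹ C)·(-1.27×10⁶, -1.35×10⁶, 1.19×10⁶) = (-2.04×10⁻¹³, -2.17×10⁻¹³, 1.90×10⁻¹³) N.
|a| = |F|/m = 3.532×10⁻¹³/5.98×10⁻²⁶ ≈ 5.91×10¹² m/s².

|a| ≈ 5.91×10¹² m/s²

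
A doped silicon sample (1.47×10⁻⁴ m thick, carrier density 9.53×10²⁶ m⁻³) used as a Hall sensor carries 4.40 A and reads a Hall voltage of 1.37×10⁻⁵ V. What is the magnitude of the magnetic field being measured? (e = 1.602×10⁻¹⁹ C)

B ≈ 0.0699 T

From V_H = IB/(n e t), B = V_H n e t / I.
B = (1.37×10⁻⁵)(9.53×10²⁶)(1.602×10⁻¹⁹)(1.47×10⁻⁴)/4.40 ≈ 0.0699 T.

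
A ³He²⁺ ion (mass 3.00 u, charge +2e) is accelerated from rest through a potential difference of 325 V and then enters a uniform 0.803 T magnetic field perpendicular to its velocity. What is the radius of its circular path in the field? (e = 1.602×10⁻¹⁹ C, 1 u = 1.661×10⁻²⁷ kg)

r ≈ 3.96×10⁻³ m

Acceleration: |q|V = ½mv² ⇒ v = √(2|q|V/m) = √(2·3.204×10⁻¹⁹·325/4.983×10⁻²⁷) ≈ 2.044×10⁵ m/s.
In the field: r = mv/(|q|B) = (4.983×10⁻²⁷)(2.044×10⁵)/((3.204×10⁻¹⁹)(0.803)) ≈ 3.96×10⁻³ m.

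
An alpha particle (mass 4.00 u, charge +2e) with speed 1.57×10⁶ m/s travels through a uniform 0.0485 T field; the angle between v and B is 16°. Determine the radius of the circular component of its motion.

v⊥ = v sinθ = 1.57×10⁶·sin16° ≈ 4.328×10⁵ m/s.
r = m v⊥/(|q|B) = (6.644×10⁻²⁷)(4.328×10⁵)/((3.204×10⁻¹⁹)(0.0485)) ≈ 0.185 m.

r ≈ 0.185 m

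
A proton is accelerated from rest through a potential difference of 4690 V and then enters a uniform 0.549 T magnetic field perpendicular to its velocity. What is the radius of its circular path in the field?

Acceleration: |q|V = ½mv² ⇒ v = √(2|q|V/m) = √(2·1.602×10⁻¹⁹·4690/1.673×10⁻²⁷) ≈ 9.477×10⁵ m/s.
In the field: r = mv/(|q|B) = (1.673×10⁻²⁷)(9.477×10⁵)/((1.602×10⁻¹⁹)(0.549)) ≈ 0.0180 m.

r ≈ 0.0180 m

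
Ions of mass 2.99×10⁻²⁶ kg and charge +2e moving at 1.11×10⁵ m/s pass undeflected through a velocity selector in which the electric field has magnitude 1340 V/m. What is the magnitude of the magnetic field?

Balance of forces in the selector: qE = qvB ⇒ B = E/v.
B = 1340/1.11×10⁵ = 0.0121 T.

B = 0.0121 T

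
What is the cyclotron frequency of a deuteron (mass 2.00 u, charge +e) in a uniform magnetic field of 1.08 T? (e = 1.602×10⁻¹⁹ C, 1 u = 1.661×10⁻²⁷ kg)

f = |q|B/(2πm).
f = (1.602×10⁻¹⁹)(1.08)/(2π·3.322×10⁻²⁷) ≈ 8.29×10⁶ Hz.

f ≈ 8.29×10⁶ Hz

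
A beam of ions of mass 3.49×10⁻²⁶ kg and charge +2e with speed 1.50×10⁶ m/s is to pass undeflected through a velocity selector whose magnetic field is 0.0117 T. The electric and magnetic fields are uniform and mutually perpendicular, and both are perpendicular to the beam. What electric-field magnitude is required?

E = 1.76×10⁴ V/m

For straight-line motion qE = qvB, so E = vB.
E = 1.50×10⁶ × 0.0117 = 1.76×10⁴ V/m.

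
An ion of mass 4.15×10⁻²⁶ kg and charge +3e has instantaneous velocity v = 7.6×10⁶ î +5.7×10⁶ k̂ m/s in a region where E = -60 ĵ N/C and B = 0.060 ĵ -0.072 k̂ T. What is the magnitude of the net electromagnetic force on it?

v×B = (-3.42×10⁵, 5.47×10⁵, 4.56×10⁵) N/C.
E + v×B = (-3.42×10⁵, 5.47×10⁵, 4.56×10⁵) N/C.
F = q(E + v×B) = (4.806×10⁻¹⁹ C)·(-3.42×10⁵, 5.47×10⁵, 4.56×10⁵) = (-1.64×10⁻¹³, 2.63×10⁻¹³, 2.19×10⁻¹³) N.
|F| = 3.80×10⁻¹³ N.

|F| ≈ 3.80×10⁻¹³ N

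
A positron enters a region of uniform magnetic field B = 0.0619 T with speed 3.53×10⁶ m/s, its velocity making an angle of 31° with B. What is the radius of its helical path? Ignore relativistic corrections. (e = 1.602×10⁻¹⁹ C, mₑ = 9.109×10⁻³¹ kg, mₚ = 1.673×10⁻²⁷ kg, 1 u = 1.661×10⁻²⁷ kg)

v⊥ = v sinθ = 3.53×10⁶·sin31° ≈ 1.818×10⁶ m/s.
r = m v⊥/(|q|B) = (9.109×10⁻³¹)(1.818×10⁶)/((1.602×10⁻¹⁹)(0.0619)) ≈ 1.67×10⁻⁴ m.

r ≈ 1.67×10⁻⁴ m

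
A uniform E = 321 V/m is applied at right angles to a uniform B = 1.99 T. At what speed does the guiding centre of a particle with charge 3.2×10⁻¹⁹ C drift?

The steady drift has the magnetic force balancing the electric force, so v_d = E/B.
v_d = 321/1.99 = 161 m/s.

v_d ≈ 161 m/s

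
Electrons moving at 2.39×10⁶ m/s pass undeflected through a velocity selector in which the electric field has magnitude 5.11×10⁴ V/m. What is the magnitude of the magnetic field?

Balance of forces in the selector: qE = qvB ⇒ B = E/v.
B = 5.11×10⁴/2.39×10⁶ = 0.0214 T.

B = 0.0214 T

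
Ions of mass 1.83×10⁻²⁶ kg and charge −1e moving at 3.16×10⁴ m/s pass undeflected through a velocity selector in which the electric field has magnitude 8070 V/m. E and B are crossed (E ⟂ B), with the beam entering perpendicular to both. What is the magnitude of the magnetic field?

Balance of forces in the selector: qE = qvB ⇒ B = E/v.
B = 8070/3.16×10⁴ = 0.255 T.

B = 0.255 T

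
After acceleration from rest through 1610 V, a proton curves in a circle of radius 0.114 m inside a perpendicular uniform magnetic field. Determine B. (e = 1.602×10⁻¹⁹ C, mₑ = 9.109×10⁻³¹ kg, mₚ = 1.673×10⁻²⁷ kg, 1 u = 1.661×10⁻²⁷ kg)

B ≈ 0.0509 T

v = √(2|q|V/m) = √(2·1.602×10⁻¹⁹·1610/1.673×10⁻²⁷) ≈ 5.553×10⁵ m/s.
B = mv/(|q|r) = (1.673×10⁻²⁷)(5.553×10⁵)/((1.602×10⁻¹⁹)(0.114)) ≈ 0.0509 T.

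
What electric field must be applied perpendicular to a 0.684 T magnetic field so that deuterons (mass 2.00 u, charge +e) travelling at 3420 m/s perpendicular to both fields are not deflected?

E = 2340 V/m

For straight-line motion qE = qvB, so E = vB.
E = 3420 × 0.684 = 2340 V/m.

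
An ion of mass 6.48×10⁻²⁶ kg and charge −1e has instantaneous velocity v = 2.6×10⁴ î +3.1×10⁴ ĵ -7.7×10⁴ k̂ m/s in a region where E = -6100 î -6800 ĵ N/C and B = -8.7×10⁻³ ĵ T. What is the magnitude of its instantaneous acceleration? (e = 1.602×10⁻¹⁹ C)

v×B = (-670, 0, -226) N/C.
E + v×B = (-6770, -6800, -226) N/C.
F = q(E + v×B) = (−1.602×10⁻¹⁹ C)·(-6770, -6800, -226) = (1.08×10⁻¹⁵, 1.09×10⁻¹⁵, 3.62×10⁻¹⁷) N.
|a| = |F|/m = 1.538×10⁻¹⁵/6.48×10⁻²⁶ ≈ 2.37×10¹⁰ m/s².

|a| ≈ 2.37×10¹⁰ m/s²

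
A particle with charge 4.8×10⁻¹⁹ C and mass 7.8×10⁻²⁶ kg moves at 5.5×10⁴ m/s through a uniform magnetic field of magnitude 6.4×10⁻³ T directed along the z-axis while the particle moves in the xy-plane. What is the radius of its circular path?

The magnetic force provides the centripetal force: |q|vB = mv²/r.
r = mv/(|q|B) = (7.8×10⁻²⁶)(5.5×10⁴)/((4.8×10⁻¹⁹)(6.4×10⁻³)) ≈ 1.4 m.

r ≈ 1.4 m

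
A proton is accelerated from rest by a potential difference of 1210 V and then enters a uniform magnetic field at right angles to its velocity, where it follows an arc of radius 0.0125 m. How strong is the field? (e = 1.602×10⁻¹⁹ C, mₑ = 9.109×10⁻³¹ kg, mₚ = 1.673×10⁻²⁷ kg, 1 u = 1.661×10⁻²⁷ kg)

v = √(2|q|V/m) = √(2·1.602×10⁻¹⁹·1210/1.673×10⁻²⁷) ≈ 4.814×10⁵ m/s.
B = mv/(|q|r) = (1.673×10⁻²⁷)(4.814×10⁵)/((1.602×10⁻¹⁹)(0.0125)) ≈ 0.402 T.

B ≈ 0.402 T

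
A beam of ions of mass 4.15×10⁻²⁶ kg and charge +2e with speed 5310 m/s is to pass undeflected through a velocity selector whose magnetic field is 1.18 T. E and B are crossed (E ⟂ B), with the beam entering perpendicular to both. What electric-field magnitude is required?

For straight-line motion qE = qvB, so E = vB.
E = 5310 × 1.18 = 6270 V/m.

E = 6270 V/m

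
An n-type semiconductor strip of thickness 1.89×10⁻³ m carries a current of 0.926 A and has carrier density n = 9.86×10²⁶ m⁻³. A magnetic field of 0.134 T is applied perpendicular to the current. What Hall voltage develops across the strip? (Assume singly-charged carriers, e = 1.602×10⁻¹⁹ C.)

V_H ≈ 4.16×10⁻⁷ V

V_H = IB/(n e t).
V_H = (0.926)(0.134)/((9.86×10²⁶)(1.602×10⁻¹⁹)(1.89×10⁻³)) ≈ 4.16×10⁻⁷ V.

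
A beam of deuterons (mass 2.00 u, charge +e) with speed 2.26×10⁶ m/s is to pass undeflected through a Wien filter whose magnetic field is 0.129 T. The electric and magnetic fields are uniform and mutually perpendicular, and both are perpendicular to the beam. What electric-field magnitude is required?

For straight-line motion qE = qvB, so E = vB.
E = 2.26×10⁶ × 0.129 = 2.92×10⁵ V/m.

E = 2.92×10⁵ V/m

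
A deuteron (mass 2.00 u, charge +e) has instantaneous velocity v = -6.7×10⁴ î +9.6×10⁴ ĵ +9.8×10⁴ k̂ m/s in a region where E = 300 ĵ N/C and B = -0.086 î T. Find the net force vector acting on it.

v×B = (0, -8430, 8260) N/C.
E + v×B = (0, -8130, 8260) N/C.
F = q(E + v×B) = (1.602×10⁻¹⁹ C)·(0, -8130, 8260) = (0, -1.30×10⁻¹⁵, 1.32×10⁻¹⁵) N.

F ≈ (0, -1.30×10⁻¹⁵, 1.32×10⁻¹⁵) N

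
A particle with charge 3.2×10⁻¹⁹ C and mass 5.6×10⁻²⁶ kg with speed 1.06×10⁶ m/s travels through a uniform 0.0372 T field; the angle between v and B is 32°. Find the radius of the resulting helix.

v⊥ = v sinθ = 1.06×10⁶·sin32° ≈ 5.617×10⁵ m/s.
r = m v⊥/(|q|B) = (5.6×10⁻²⁶)(5.617×10⁵)/((3.2×10⁻¹⁹)(0.0372)) ≈ 2.64 m.

r ≈ 2.64 m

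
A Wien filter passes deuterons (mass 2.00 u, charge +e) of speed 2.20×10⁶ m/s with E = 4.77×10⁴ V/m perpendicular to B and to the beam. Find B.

B = 0.0217 T

Balance of forces in the selector: qE = qvB ⇒ B = E/v.
B = 4.77×10⁴/2.20×10⁶ = 0.0217 T.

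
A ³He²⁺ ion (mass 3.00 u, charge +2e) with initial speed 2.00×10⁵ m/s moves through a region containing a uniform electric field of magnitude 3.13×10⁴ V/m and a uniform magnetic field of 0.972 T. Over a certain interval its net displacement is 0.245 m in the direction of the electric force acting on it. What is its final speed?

B does no work; ΔKE = |q|E d.
½mv_f² = ½mv₀² + |q|Ed = ½(4.983×10⁻²⁷)(2.00×10⁵)² + (3.204×10⁻¹⁹)(3.13×10⁴)(0.245) ≈ 9.966×10⁻¹⁷ J + 2.457×10⁻¹⁵ J ≈ 2.557×10⁻¹⁵ J.
v_f = √(2·2.557×10⁻¹⁵/4.983×10⁻²⁷) ≈ 1.01×10⁶ m/s.

v_f ≈ 1.01×10⁶ m/s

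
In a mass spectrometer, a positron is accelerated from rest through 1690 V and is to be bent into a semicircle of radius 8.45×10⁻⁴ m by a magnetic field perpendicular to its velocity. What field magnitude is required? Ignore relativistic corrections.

B ≈ 0.164 T

v = √(2|q|V/m) = √(2·1.602×10⁻¹⁹·1690/9.109×10⁻³¹) ≈ 2.438×10⁷ m/s.
B = mv/(|q|r) = (9.109×10⁻³¹)(2.438×10⁷)/((1.602×10⁻¹⁹)(8.45×10⁻⁴)) ≈ 0.164 T.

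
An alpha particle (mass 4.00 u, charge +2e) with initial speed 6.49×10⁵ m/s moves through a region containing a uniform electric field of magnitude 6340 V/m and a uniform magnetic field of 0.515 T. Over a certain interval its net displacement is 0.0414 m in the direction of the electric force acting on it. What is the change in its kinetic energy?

ΔKE ≈ 8.41×10⁻¹⁷ J

The magnetic force is always ⟂ v and does no work; only the electric force changes KE.
ΔKE = F_E · d = |q|E d = (3.204×10⁻¹⁹)(6340)(0.0414) ≈ 8.41×10⁻¹⁷ J.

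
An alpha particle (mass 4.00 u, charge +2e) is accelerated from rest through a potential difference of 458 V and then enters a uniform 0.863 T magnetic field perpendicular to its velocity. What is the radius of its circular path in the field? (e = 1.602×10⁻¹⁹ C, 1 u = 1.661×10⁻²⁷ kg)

Acceleration: |q|V = ½mv² ⇒ v = √(2|q|V/m) = √(2·3.204×10⁻¹⁹·458/6.644×10⁻²⁷) ≈ 2.102×10⁵ m/s.
In the field: r = mv/(|q|B) = (6.644×10⁻²⁷)(2.102×10⁵)/((3.204×10⁻¹⁹)(0.863)) ≈ 5.05×10⁻³ m.

r ≈ 5.05×10⁻³ m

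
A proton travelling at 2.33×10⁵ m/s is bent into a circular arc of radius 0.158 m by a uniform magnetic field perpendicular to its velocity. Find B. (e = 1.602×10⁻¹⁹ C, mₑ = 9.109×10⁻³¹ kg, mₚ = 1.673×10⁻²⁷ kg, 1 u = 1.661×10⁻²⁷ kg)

From |q|vB = mv²/r, B = mv/(|q|r).
B = (1.673×10⁻²⁷)(2.33×10⁵)/((1.602×10⁻¹⁹)(0.158)) ≈ 0.0154 T.

B ≈ 0.0154 T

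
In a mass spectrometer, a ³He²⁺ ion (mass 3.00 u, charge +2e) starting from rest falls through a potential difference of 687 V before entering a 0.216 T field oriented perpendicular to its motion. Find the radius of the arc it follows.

r ≈ 0.0214 m

Acceleration: |q|V = ½mv² ⇒ v = √(2|q|V/m) = √(2·3.204×10⁻¹⁹·687/4.983×10⁻²⁷) ≈ 2.972×10⁵ m/s.
In the field: r = mv/(|q|B) = (4.983×10⁻²⁷)(2.972×10⁵)/((3.204×10⁻¹⁹)(0.216)) ≈ 0.0214 m.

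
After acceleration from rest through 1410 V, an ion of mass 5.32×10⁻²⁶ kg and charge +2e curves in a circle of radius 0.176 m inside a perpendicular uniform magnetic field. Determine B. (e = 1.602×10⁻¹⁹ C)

B ≈ 0.123 T

v = √(2|q|V/m) = √(2·3.204×10⁻¹⁹·1410/5.32×10⁻²⁶) ≈ 1.303×10⁵ m/s.
B = mv/(|q|r) = (5.32×10⁻²⁶)(1.303×10⁵)/((3.204×10⁻¹⁹)(0.176)) ≈ 0.123 T.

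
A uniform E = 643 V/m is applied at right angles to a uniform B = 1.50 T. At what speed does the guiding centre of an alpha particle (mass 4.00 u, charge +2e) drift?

v_d ≈ 429 m/s

The E×B drift speed is v_d = E/B.
v_d = 643/1.50 = 429 m/s.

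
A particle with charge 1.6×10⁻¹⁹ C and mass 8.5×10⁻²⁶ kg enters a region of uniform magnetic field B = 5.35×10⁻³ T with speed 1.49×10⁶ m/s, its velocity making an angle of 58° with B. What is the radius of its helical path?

v⊥ = v sinθ = 1.49×10⁶·sin58° ≈ 1.264×10⁶ m/s.
r = m v⊥/(|q|B) = (8.5×10⁻²⁶)(1.264×10⁶)/((1.6×10⁻¹⁹)(5.35×10⁻³)) ≈ 125 m.

r ≈ 125 m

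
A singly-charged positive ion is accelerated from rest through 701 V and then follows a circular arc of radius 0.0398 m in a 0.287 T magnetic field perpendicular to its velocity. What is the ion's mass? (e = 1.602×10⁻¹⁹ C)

Combine |q|V = ½mv² and r = mv/(|q|B): eliminate v to get m = qB²r²/(2V).
m = (1.602×10⁻¹⁹)(0.287)²(0.0398)²/(2·701) ≈ 1.49×10⁻²⁶ kg.

m ≈ 1.49×10⁻²⁶ kg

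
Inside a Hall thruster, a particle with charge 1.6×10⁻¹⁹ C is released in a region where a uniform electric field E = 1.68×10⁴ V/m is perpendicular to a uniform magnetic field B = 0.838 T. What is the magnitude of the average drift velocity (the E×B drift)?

v_d ≈ 2.00×10⁴ m/s

The E×B drift speed is v_d = E/B.
v_d = 1.68×10⁴/0.838 = 2.00×10⁴ m/s.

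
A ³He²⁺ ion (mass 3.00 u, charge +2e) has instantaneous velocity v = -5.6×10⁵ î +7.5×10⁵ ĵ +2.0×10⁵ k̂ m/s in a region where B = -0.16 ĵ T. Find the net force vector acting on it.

F ≈ (1.03×10⁻¹⁴, 0, 2.87×10⁻¹⁴) N

v×B = (3.20×10⁴, 0, 8.96×10⁴) N/C.
F = q v×B = (3.204×10⁻¹⁹ C)·(3.20×10⁴, 0, 8.96×10⁴) = (1.03×10⁻¹⁴, 0, 2.87×10⁻¹⁴) N.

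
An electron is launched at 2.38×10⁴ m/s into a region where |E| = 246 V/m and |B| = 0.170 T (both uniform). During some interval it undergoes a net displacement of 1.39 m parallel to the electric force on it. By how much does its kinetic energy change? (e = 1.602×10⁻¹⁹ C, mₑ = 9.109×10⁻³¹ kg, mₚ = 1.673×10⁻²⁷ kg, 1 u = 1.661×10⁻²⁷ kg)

The magnetic force is always ⟂ v and does no work; only the electric force changes KE.
ΔKE = F_E · d = |q|E d = (1.602×10⁻¹⁹)(246)(1.39) ≈ 5.48×10⁻¹⁷ J.

ΔKE ≈ 5.48×10⁻¹⁷ J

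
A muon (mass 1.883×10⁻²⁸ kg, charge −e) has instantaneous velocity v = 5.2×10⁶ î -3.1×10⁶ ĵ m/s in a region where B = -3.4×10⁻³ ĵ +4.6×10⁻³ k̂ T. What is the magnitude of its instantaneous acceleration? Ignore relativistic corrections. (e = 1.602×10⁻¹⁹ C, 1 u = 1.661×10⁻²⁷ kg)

|a| ≈ 2.81×10¹³ m/s²

v×B = (-1.43×10⁴, -2.39×10⁴, -1.77×10⁴) N/C.
F = q v×B = (−1.602×10⁻¹⁹ C)·(-1.43×10⁴, -2.39×10⁴, -1.77×10⁴) = (2.28×10⁻¹⁵, 3.83×10⁻¹⁵, 2.83×10⁻¹⁵) N.
|a| = |F|/m = 5.284×10⁻¹⁵/1.883×10⁻²⁸ ≈ 2.81×10¹³ m/s².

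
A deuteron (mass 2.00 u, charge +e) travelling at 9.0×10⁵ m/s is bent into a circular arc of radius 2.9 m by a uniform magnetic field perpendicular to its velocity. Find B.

From |q|vB = mv²/r, B = mv/(|q|r).
B = (3.322×10⁻²⁷)(9.0×10⁵)/((1.602×10⁻¹⁹)(2.9)) ≈ 6.4×10⁻³ T.

B ≈ 6.4×10⁻³ T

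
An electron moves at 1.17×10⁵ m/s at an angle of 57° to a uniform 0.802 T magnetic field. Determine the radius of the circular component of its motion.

v⊥ = v sinθ = 1.17×10⁵·sin57° ≈ 9.812×10⁴ m/s.
r = m v⊥/(|q|B) = (9.109×10⁻³¹)(9.812×10⁴)/((1.602×10⁻¹⁹)(0.802)) ≈ 6.96×10⁻⁷ m.

r ≈ 6.96×10⁻⁷ m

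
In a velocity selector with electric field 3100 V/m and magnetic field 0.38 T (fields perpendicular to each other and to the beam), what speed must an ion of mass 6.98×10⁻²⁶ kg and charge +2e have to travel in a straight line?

v = 8200 m/s

For undeflected motion the electric and magnetic forces balance: qE = qvB.
v = E/B = 3100/0.38 = 8200 m/s.
The result is independent of the particle's charge and mass.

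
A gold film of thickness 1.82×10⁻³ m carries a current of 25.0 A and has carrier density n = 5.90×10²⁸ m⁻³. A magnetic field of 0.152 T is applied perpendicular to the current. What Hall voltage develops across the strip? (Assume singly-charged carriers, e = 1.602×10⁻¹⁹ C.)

V_H = IB/(n e t).
V_H = (25.0)(0.152)/((5.90×10²⁸)(1.602×10⁻¹⁹)(1.82×10⁻³)) ≈ 2.21×10⁻⁷ V.

V_H ≈ 2.21×10⁻⁷ V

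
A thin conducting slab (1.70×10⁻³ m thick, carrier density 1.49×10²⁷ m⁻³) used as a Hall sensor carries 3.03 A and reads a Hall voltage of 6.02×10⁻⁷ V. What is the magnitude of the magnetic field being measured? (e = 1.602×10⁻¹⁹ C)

B ≈ 0.0806 T

From V_H = IB/(n e t), B = V_H n e t / I.
B = (6.02×10⁻⁷)(1.49×10²⁷)(1.602×10⁻¹⁹)(1.70×10⁻³)/3.03 ≈ 0.0806 T.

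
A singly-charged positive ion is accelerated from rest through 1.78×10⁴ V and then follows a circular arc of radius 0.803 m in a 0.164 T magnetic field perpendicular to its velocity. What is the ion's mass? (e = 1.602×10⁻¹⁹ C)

Combine |q|V = ½mv² and r = mv/(|q|B): eliminate v to get m = qB²r²/(2V).
m = (1.602×10⁻¹⁹)(0.164)²(0.803)²/(2·1.78×10⁴) ≈ 7.80×10⁻²⁶ kg.

m ≈ 7.80×10⁻²⁶ kg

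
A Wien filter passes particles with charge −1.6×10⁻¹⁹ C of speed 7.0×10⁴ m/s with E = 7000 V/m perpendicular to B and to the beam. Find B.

B = 0.10 T

Balance of forces in the selector: qE = qvB ⇒ B = E/v.
B = 7000/7.0×10⁴ = 0.10 T.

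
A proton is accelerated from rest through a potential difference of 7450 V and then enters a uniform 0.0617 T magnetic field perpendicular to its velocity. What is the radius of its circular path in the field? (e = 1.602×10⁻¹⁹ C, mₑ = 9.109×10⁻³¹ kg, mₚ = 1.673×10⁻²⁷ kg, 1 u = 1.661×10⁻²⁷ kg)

r ≈ 0.202 m

Acceleration: |q|V = ½mv² ⇒ v = √(2|q|V/m) = √(2·1.602×10⁻¹⁹·7450/1.673×10⁻²⁷) ≈ 1.194×10⁶ m/s.
In the field: r = mv/(|q|B) = (1.673×10⁻²⁷)(1.194×10⁶)/((1.602×10⁻¹⁹)(0.0617)) ≈ 0.202 m.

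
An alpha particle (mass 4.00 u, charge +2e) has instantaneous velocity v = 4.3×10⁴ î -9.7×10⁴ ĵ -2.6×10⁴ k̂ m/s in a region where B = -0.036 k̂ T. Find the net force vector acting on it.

F ≈ (1.12×10⁻¹⁵, 4.96×10⁻¹⁶, 0) N

v×B = (3490, 1550, 0) N/C.
F = q v×B = (3.204×10⁻¹⁹ C)·(3490, 1550, 0) = (1.12×10⁻¹⁵, 4.96×10⁻¹⁶, 0) N.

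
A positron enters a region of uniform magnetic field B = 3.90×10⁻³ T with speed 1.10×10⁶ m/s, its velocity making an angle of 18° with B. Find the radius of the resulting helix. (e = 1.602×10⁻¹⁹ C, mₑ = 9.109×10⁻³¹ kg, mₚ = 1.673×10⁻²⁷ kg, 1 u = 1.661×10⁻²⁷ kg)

r ≈ 4.96×10⁻⁴ m

v⊥ = v sinθ = 1.10×10⁶·sin18° ≈ 3.399×10⁵ m/s.
r = m v⊥/(|q|B) = (9.109×10⁻³¹)(3.399×10⁵)/((1.602×10⁻¹⁹)(3.90×10⁻³)) ≈ 4.96×10⁻⁴ m.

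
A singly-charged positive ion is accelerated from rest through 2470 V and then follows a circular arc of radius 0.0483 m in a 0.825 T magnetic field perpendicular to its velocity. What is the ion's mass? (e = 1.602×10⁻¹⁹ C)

Combine |q|V = ½mv² and r = mv/(|q|B): eliminate v to get m = qB²r²/(2V).
m = (1.602×10⁻¹⁹)(0.825)²(0.0483)²/(2·2470) ≈ 5.15×10⁻²⁶ kg.

m ≈ 5.15×10⁻²⁶ kg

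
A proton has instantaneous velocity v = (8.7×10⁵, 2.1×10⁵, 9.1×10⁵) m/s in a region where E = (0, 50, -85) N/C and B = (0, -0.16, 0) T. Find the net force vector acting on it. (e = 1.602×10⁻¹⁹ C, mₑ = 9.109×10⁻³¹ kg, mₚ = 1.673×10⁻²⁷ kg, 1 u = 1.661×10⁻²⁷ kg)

F ≈ (2.33×10⁻¹⁴, 8.01×10⁻¹⁸, -2.23×10⁻¹⁴) N

v×B = (1.46×10⁵, 0, -1.39×10⁵) N/C.
E + v×B = (1.46×10⁵, 50.0, -1.39×10⁵) N/C.
F = q(E + v×B) = (1.602×10⁻¹⁹ C)·(1.46×10⁵, 50.0, -1.39×10⁵) = (2.33×10⁻¹⁴, 8.01×10⁻¹⁸, -2.23×10⁻¹⁴) N.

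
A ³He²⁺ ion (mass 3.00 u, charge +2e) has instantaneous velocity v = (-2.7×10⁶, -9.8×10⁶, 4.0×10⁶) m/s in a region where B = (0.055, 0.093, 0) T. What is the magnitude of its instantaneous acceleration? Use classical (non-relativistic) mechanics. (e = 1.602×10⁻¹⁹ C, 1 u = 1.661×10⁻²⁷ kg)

v×B = (-3.72×10⁵, 2.20×10⁵, 2.88×10⁵) N/C.
F = q v×B = (3.204×10⁻¹⁹ C)·(-3.72×10⁵, 2.20×10⁵, 2.88×10⁵) = (-1.19×10⁻¹³, 7.05×10⁻¹⁴, 9.22×10⁻¹⁴) N.
|a| = |F|/m = 1.664×10⁻¹³/4.983×10⁻²⁷ ≈ 3.34×10¹³ m/s².

|a| ≈ 3.34×10¹³ m/s²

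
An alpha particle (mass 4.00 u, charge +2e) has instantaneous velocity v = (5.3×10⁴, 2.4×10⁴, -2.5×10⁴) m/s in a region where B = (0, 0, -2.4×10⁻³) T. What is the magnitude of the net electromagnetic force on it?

|F| ≈ 4.47×10⁻¹⁷ N

v×B = (-57.6, 127, 0) N/C.
F = q v×B = (3.204×10⁻¹⁹ C)·(-57.6, 127, 0) = (-1.85×10⁻¹⁷, 4.08×10⁻¹⁷, 0) N.
|F| = 4.47×10⁻¹⁷ N.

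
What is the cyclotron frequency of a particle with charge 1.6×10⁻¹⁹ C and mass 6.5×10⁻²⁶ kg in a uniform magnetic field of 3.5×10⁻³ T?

f = |q|B/(2πm).
f = (1.6×10⁻¹⁹)(3.5×10⁻³)/(2π·6.5×10⁻²⁶) ≈ 1400 Hz.

f ≈ 1400 Hz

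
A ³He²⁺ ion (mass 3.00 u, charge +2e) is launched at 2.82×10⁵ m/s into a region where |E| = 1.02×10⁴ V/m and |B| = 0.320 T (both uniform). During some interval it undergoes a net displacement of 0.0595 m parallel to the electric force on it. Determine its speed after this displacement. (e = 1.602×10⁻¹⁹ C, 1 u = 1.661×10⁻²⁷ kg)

v_f ≈ 3.97×10⁵ m/s

B does no work; ΔKE = |q|E d.
½mv_f² = ½mv₀² + |q|Ed = ½(4.983×10⁻²⁷)(2.82×10⁵)² + (3.204×10⁻¹⁹)(1.02×10⁴)(0.0595) ≈ 1.981×10⁻¹⁶ J + 1.945×10⁻¹⁶ J ≈ 3.926×10⁻¹⁶ J.
v_f = √(2·3.926×10⁻¹⁶/4.983×10⁻²⁷) ≈ 3.97×10⁵ m/s.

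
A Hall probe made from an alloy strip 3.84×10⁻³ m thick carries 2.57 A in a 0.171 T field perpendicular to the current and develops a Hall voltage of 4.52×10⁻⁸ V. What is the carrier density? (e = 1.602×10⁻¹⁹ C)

n ≈ 1.58×10²⁸ m⁻³

From V_H = IB/(n e t), n = IB/(V_H e t).
n = (2.57)(0.171)/((4.52×10⁻⁸)(1.602×10⁻¹⁹)(3.84×10⁻³)) ≈ 1.58×10²⁸ m⁻³.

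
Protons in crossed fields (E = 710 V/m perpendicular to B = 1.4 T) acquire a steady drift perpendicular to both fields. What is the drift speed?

In crossed fields the guiding centre drifts at v_d = |E×B|/B² = E/B, independent of charge and mass.
v_d = 710/1.4 = 510 m/s.

v_d ≈ 510 m/s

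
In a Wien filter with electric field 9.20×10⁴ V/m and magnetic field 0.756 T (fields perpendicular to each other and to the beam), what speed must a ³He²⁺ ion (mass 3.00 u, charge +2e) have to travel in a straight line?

For undeflected motion the electric and magnetic forces balance: qE = qvB.
v = E/B = 9.20×10⁴/0.756 = 1.22×10⁵ m/s.

v = 1.22×10⁵ m/s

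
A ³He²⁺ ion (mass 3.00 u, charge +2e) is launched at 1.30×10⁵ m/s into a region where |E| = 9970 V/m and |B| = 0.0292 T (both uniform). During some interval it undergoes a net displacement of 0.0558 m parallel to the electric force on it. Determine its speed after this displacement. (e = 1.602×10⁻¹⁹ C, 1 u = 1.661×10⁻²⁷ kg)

v_f ≈ 2.97×10⁵ m/s

B does no work; ΔKE = |q|E d.
½mv_f² = ½mv₀² + |q|Ed = ½(4.983×10⁻²⁷)(1.30×10⁵)² + (3.204×10⁻¹⁹)(9970)(0.0558) ≈ 4.211×10⁻¹⁷ J + 1.782×10⁻¹⁶ J ≈ 2.204×10⁻¹⁶ J.
v_f = √(2·2.204×10⁻¹⁶/4.983×10⁻²⁷) ≈ 2.97×10⁵ m/s.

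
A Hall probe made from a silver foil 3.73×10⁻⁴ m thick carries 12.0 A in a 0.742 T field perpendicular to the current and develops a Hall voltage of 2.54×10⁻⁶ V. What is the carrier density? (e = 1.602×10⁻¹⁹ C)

From V_H = IB/(n e t), n = IB/(V_H e t).
n = (12.0)(0.742)/((2.54×10⁻⁶)(1.602×10⁻¹⁹)(3.73×10⁻⁴)) ≈ 5.87×10²⁸ m⁻³.

n ≈ 5.87×10²⁸ m⁻³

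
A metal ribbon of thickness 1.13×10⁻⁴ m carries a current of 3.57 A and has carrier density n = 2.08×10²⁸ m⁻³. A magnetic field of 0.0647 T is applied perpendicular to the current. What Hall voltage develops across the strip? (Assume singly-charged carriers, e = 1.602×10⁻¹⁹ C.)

V_H ≈ 6.13×10⁻⁷ V

V_H = IB/(n e t).
V_H = (3.57)(0.0647)/((2.08×10²⁸)(1.602×10⁻¹⁹)(1.13×10⁻⁴)) ≈ 6.13×10⁻⁷ V.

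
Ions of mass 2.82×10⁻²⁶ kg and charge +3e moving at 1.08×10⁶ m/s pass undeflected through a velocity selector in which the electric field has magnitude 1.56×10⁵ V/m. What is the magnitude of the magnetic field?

Balance of forces in the selector: qE = qvB ⇒ B = E/v.
B = 1.56×10⁵/1.08×10⁶ = 0.144 T.

B = 0.144 T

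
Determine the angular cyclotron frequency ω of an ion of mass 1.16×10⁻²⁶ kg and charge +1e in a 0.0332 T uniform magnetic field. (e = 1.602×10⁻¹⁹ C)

ω ≈ 4.59×10⁵ rad/s

ω = |q|B/m.
ω = (1.602×10⁻¹⁹)(0.0332)/1.16×10⁻²⁶ ≈ 4.59×10⁵ rad/s.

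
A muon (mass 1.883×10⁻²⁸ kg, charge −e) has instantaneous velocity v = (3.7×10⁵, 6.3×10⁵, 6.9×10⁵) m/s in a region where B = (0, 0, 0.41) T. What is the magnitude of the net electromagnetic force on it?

|F| ≈ 4.80×10⁻¹⁴ N

v×B = (2.58×10⁵, -1.52×10⁵, 0) N/C.
F = q v×B = (−1.602×10⁻¹⁹ C)·(2.58×10⁵, -1.52×10⁵, 0) = (-4.14×10⁻¹⁴, 2.43×10⁻¹⁴, 0) N.
|F| = 4.80×10⁻¹⁴ N.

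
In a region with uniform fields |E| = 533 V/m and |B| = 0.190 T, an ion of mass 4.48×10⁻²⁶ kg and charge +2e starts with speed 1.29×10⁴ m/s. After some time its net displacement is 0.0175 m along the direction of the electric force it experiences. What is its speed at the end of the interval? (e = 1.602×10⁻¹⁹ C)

B does no work; ΔKE = |q|E d.
½mv_f² = ½mv₀² + |q|Ed = ½(4.48×10⁻²⁶)(1.29×10⁴)² + (3.204×10⁻¹⁹)(533)(0.0175) ≈ 3.728×10⁻¹⁸ J + 2.989×10⁻¹⁸ J ≈ 6.716×10⁻¹⁸ J.
v_f = √(2·6.716×10⁻¹⁸/4.48×10⁻²⁶) ≈ 1.73×10⁴ m/s.

v_f ≈ 1.73×10⁴ m/s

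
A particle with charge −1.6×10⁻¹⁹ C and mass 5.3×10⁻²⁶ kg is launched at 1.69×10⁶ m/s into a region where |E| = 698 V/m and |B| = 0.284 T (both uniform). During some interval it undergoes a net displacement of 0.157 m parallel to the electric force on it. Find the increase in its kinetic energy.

ΔKE ≈ 1.75×10⁻¹⁷ J

The magnetic force is always ⟂ v and does no work; only the electric force changes KE.
ΔKE = F_E · d = |q|E d = (1.6×10⁻¹⁹)(698)(0.157) ≈ 1.75×10⁻¹⁷ J.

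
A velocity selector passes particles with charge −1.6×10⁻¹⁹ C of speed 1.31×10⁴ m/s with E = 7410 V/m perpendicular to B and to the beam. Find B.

Balance of forces in the selector: qE = qvB ⇒ B = E/v.
B = 7410/1.31×10⁴ = 0.566 T.

B = 0.566 T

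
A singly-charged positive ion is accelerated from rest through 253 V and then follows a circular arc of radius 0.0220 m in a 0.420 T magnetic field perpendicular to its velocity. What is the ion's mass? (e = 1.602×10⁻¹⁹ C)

Combine |q|V = ½mv² and r = mv/(|q|B): eliminate v to get m = qB²r²/(2V).
m = (1.602×10⁻¹⁹)(0.420)²(0.0220)²/(2·253) ≈ 2.70×10⁻²⁶ kg.

m ≈ 2.70×10⁻²⁶ kg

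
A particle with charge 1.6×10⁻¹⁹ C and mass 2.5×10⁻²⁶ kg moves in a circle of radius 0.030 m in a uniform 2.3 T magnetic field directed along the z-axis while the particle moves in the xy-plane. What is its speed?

From |q|vB = mv²/r, v = |q|Br/m.
v = (1.6×10⁻¹⁹)(2.3)(0.030)/2.5×10⁻²⁶ ≈ 4.4×10⁵ m/s.

v ≈ 4.4×10⁵ m/s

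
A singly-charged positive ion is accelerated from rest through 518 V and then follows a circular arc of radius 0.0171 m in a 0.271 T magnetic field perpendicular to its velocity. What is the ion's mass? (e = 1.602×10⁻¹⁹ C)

m ≈ 3.32×10⁻²⁷ kg

Combine |q|V = ½mv² and r = mv/(|q|B): eliminate v to get m = qB²r²/(2V).
m = (1.602×10⁻¹⁹)(0.271)²(0.0171)²/(2·518) ≈ 3.32×10⁻²⁷ kg.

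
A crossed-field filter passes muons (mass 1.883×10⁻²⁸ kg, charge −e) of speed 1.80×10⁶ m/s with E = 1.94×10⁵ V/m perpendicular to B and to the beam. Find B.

Balance of forces in the selector: qE = qvB ⇒ B = E/v.
B = 1.94×10⁵/1.80×10⁶ = 0.108 T.

B = 0.108 T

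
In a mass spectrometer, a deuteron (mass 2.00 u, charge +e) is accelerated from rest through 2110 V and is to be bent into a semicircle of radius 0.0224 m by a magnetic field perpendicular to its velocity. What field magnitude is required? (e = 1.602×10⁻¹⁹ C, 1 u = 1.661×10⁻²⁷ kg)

B ≈ 0.418 T

v = √(2|q|V/m) = √(2·1.602×10⁻¹⁹·2110/3.322×10⁻²⁷) ≈ 4.511×10⁵ m/s.
B = mv/(|q|r) = (3.322×10⁻²⁷)(4.511×10⁵)/((1.602×10⁻¹⁹)(0.0224)) ≈ 0.418 T.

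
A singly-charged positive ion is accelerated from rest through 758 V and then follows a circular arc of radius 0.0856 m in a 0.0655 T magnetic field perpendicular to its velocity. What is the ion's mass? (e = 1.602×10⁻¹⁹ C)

m ≈ 3.32×10⁻²⁷ kg

Combine |q|V = ½mv² and r = mv/(|q|B): eliminate v to get m = qB²r²/(2V).
m = (1.602×10⁻¹⁹)(0.0655)²(0.0856)²/(2·758) ≈ 3.32×10⁻²⁷ kg.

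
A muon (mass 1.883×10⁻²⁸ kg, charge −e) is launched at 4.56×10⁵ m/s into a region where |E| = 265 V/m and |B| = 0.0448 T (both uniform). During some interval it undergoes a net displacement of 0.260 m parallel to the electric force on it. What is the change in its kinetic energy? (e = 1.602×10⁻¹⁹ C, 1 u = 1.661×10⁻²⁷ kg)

The magnetic force is always ⟂ v and does no work; only the electric force changes KE.
ΔKE = F_E · d = |q|E d = (1.602×10⁻¹⁹)(265)(0.260) ≈ 1.10×10⁻¹⁷ J.

ΔKE ≈ 1.10×10⁻¹⁷ J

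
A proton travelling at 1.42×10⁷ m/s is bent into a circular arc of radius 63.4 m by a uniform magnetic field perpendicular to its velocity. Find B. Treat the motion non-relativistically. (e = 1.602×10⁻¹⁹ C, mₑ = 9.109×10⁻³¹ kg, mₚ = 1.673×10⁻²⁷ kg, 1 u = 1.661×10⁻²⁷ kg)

From |q|vB = mv²/r, B = mv/(|q|r).
B = (1.673×10⁻²⁷)(1.42×10⁷)/((1.602×10⁻¹⁹)(63.4)) ≈ 2.34×10⁻³ T.

B ≈ 2.34×10⁻³ T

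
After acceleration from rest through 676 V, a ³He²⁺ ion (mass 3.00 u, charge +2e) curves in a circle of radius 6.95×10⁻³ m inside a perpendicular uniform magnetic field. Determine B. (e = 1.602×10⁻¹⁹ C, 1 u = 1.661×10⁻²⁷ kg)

B ≈ 0.660 T

v = √(2|q|V/m) = √(2·3.204×10⁻¹⁹·676/4.983×10⁻²⁷) ≈ 2.948×10⁵ m/s.
B = mv/(|q|r) = (4.983×10⁻²⁷)(2.948×10⁵)/((3.204×10⁻¹⁹)(6.95×10⁻³)) ≈ 0.660 T.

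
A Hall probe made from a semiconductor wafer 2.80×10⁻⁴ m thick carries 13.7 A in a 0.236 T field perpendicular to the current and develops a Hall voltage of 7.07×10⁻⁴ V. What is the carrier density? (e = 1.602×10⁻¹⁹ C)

n ≈ 1.02×10²⁶ m⁻³

From V_H = IB/(n e t), n = IB/(V_H e t).
n = (13.7)(0.236)/((7.07×10⁻⁴)(1.602×10⁻¹⁹)(2.80×10⁻⁴)) ≈ 1.02×10²⁶ m⁻³.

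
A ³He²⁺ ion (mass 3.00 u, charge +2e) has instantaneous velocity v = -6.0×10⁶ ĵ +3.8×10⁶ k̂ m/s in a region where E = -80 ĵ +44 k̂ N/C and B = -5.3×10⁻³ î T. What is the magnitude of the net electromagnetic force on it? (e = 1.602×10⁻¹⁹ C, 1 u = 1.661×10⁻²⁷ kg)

v×B = (0, -2.01×10⁴, -3.18×10⁴) N/C.
E + v×B = (0, -2.02×10⁴, -3.18×10⁴) N/C.
F = q(E + v×B) = (3.204×10⁻¹⁹ C)·(0, -2.02×10⁴, -3.18×10⁴) = (0, -6.48×10⁻¹⁵, -1.02×10⁻¹⁴) N.
|F| = 1.21×10⁻¹⁴ N.

|F| ≈ 1.21×10⁻¹⁴ N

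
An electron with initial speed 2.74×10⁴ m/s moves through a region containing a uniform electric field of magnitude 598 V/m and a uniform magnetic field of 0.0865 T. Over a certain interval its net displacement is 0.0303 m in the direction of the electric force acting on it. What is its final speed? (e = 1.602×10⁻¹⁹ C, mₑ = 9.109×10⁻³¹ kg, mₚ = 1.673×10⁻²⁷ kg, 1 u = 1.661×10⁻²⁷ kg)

v_f ≈ 2.52×10⁶ m/s

B does no work; ΔKE = |q|E d.
½mv_f² = ½mv₀² + |q|Ed = ½(9.109×10⁻³¹)(2.74×10⁴)² + (1.602×10⁻¹⁹)(598)(0.0303) ≈ 3.419×10⁻²² J + 2.903×10⁻¹⁸ J ≈ 2.903×10⁻¹⁸ J.
v_f = √(2·2.903×10⁻¹⁸/9.109×10⁻³¹) ≈ 2.52×10⁶ m/s.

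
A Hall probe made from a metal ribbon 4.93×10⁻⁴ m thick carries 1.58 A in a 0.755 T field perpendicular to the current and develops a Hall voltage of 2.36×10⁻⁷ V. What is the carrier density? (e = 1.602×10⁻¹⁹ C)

n ≈ 6.40×10²⁸ m⁻³

From V_H = IB/(n e t), n = IB/(V_H e t).
n = (1.58)(0.755)/((2.36×10⁻⁷)(1.602×10⁻¹⁹)(4.93×10⁻⁴)) ≈ 6.40×10²⁸ m⁻³.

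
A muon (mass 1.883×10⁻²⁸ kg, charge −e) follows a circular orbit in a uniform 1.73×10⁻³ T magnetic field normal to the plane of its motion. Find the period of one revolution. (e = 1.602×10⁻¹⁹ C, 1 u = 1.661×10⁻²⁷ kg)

T ≈ 4.27×10⁻⁶ s

The cyclotron period depends only on m, q, B: T = 2πm/(|q|B).
T = 2π(1.883×10⁻²⁸)/((1.602×10⁻¹⁹)(1.73×10⁻³)) ≈ 4.27×10⁻⁶ s.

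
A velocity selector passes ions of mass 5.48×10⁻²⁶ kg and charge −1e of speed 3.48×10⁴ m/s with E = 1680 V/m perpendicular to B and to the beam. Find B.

B = 0.0483 T

Balance of forces in the selector: qE = qvB ⇒ B = E/v.
B = 1680/3.48×10⁴ = 0.0483 T.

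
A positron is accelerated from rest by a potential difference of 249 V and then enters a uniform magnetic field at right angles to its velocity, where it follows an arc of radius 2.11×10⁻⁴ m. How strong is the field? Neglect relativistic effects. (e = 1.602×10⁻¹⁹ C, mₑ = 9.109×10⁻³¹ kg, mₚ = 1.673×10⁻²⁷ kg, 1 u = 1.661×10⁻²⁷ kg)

B ≈ 0.252 T

v = √(2|q|V/m) = √(2·1.602×10⁻¹⁹·249/9.109×10⁻³¹) ≈ 9.359×10⁶ m/s.
B = mv/(|q|r) = (9.109×10⁻³¹)(9.359×10⁶)/((1.602×10⁻¹⁹)(2.11×10⁻⁴)) ≈ 0.252 T.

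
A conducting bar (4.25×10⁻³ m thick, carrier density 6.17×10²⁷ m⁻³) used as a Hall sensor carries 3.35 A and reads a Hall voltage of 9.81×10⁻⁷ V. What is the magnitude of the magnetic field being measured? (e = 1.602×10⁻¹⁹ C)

From V_H = IB/(n e t), B = V_H n e t / I.
B = (9.81×10⁻⁷)(6.17×10²⁷)(1.602×10⁻¹⁹)(4.25×10⁻³)/3.35 ≈ 1.23 T.

B ≈ 1.23 T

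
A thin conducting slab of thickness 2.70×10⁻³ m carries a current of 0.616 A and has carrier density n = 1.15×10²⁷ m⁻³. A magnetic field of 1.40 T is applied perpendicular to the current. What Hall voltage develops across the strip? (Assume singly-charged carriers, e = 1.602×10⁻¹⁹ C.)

V_H ≈ 1.73×10⁻⁶ V

V_H = IB/(n e t).
V_H = (0.616)(1.40)/((1.15×10²⁷)(1.602×10⁻¹⁹)(2.70×10⁻³)) ≈ 1.73×10⁻⁶ V.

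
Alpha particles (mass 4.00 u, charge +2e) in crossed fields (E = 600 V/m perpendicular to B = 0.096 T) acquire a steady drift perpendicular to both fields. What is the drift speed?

v_d ≈ 6200 m/s

In crossed fields the guiding centre drifts at v_d = |E×B|/B² = E/B, independent of charge and mass.
v_d = 600/0.096 = 6200 m/s.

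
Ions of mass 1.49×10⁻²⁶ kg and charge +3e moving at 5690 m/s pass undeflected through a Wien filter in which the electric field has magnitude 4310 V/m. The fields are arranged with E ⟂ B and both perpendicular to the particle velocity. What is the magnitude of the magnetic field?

Balance of forces in the selector: qE = qvB ⇒ B = E/v.
B = 4310/5690 = 0.757 T.

B = 0.757 T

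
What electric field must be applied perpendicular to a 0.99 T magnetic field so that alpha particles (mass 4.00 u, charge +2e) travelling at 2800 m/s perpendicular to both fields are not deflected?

E = 2800 V/m

For straight-line motion qE = qvB, so E = vB.
E = 2800 × 0.99 = 2800 V/m.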